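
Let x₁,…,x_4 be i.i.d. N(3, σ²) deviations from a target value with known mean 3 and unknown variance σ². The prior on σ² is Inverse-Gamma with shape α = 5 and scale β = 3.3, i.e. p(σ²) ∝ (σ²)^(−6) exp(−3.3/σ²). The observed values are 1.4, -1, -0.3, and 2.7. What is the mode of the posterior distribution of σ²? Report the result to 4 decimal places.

Sum of squared deviations about the known mean: SS = (1.4−3)² + (-1−3)² + (-0.3−3)² + (2.7−3)² = 29.54.
The Normal likelihood contributes (σ²)^(−n/2) exp(−SS/(2σ²)), so the posterior is Inverse-Gamma(α + n/2, β + SS/2) = Inverse-Gamma(7, 18.07).
The mode of Inverse-Gamma(a, b) is b/(a+1) = 18.07/8 ≈ 2.2588.

σ̂²_MAP = 2.2588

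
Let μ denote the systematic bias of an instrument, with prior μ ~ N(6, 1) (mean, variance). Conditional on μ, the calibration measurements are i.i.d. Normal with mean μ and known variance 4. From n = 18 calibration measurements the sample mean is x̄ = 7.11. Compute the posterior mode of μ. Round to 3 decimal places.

μ̂_MAP = 6.908

n = 18, x̄ = 7.11.
For a Normal prior and Normal likelihood with known variance, the posterior is Normal; its mode equals its mean, the precision-weighted average.
Prior precision 1/σ₀² = 1/1 = 1; data precision n/σ² = 18/4 = 4.5.
μ̂ = (1·6 + 4.5·7.11) / (1 + 4.5) = 37.995/5.5 = 7599/1100 ≈ 6.908.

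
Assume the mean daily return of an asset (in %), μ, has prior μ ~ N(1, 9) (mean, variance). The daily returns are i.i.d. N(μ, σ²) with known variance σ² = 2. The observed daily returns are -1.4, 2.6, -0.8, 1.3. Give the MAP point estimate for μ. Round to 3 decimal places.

μ̂_MAP = 0.455

n = 4; x̄ = ((-1.4) + 2.6 + (-0.8) + 1.3)/4 = 1.7/4 = 0.425.
For a Normal prior and Normal likelihood with known variance, the posterior is Normal; its mode equals its mean, the precision-weighted average.
Prior precision 1/σ₀² = 1/9; data precision n/σ² = 4/2 = 2.
μ̂ = ((1/9)·1 + 2·0.425) / (1/9 + 2) = (173/180)/(19/9) = 173/380 ≈ 0.455.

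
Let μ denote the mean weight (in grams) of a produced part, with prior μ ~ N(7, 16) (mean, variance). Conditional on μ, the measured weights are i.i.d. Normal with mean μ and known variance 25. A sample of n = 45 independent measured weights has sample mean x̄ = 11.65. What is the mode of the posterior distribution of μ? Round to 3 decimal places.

n = 45, x̄ = 11.65.
For a Normal prior and Normal likelihood with known variance, the posterior is Normal; its mode equals its mean, the precision-weighted average.
Prior precision 1/σ₀² = 1/16 = 0.0625; data precision n/σ² = 45/25 = 1.8.
μ̂ = (0.0625·7 + 1.8·11.65) / (0.0625 + 1.8) = 21.4075/1.8625 = 8563/745 ≈ 11.494.

μ̂_MAP = 11.494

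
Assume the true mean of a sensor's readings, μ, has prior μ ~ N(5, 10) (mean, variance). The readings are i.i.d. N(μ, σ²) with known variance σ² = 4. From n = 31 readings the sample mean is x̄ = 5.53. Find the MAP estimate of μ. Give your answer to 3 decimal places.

μ̂_MAP = 5.523

n = 31, x̄ = 5.53.
For a Normal prior and Normal likelihood with known variance, the posterior is Normal; its mode equals its mean, the precision-weighted average.
Prior precision 1/σ₀² = 1/10 = 0.1; data precision n/σ² = 31/4 = 7.75.
μ̂ = (0.1·5 + 7.75·5.53) / (0.1 + 7.75) = 43.3575/7.85 = 17343/3140 ≈ 5.523.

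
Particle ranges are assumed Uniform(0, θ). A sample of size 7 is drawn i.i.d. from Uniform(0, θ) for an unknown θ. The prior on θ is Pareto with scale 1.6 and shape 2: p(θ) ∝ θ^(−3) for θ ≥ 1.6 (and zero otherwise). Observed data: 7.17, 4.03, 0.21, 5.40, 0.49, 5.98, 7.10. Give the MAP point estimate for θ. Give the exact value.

The Uniform(0, θ) likelihood is θ^(−n) for θ ≥ max(xᵢ), zero otherwise. Here max(xᵢ) = 7.17.
Posterior ∝ θ^(−3) · θ^(−7) = θ^(−10) on θ ≥ max(1.6, 7.17) = 7.17.
This density is strictly decreasing in θ, so the posterior mode lies at the lower boundary of the support.

θ̂_MAP = 7.17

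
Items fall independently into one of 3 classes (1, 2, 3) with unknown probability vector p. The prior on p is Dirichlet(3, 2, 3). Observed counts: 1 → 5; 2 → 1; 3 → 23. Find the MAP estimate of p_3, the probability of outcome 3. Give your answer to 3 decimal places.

The posterior is Dirichlet(αᵢ + nᵢ) = Dirichlet(8, 3, 26).
For a Dirichlet(a₁,…,a_K) with all aᵢ > 1, the mode has j-th component (aⱼ − 1)/(Σaᵢ − K).
Here Σaᵢ = 37 and K = 3, so p_3 = (26 − 1)/(37 − 3) = 25/34 ≈ 0.735.

MAP estimate: 0.735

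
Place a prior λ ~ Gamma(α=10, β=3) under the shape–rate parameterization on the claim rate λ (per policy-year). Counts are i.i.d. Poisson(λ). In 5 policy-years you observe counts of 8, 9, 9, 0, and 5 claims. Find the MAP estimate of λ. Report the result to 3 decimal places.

Σxᵢ = 8+9+9+0+5 = 31, with n = 5.
Posterior ∝ λ^9e^(−3λ) · λ^31e^(−5λ) = λ^40e^(−8λ), i.e. Gamma(shape=41, rate=8).
The mode of a Gamma(a, b) with a ≥ 1 (shape–rate) is (a−1)/b = 40/8 ≈ 5.000.

λ̂_MAP = 5.000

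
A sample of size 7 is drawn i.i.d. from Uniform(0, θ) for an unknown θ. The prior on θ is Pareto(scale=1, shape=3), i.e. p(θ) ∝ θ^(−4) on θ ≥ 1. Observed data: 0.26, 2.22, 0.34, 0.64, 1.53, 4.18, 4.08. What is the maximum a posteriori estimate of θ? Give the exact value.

θ̂_MAP = 4.18

The Uniform(0, θ) likelihood is θ^(−n) for θ ≥ max(xᵢ), zero otherwise. Here max(xᵢ) = 4.18.
Posterior ∝ θ^(−4) · θ^(−7) = θ^(−11) on θ ≥ max(1, 4.18) = 4.18.
This density is strictly decreasing in θ, so the posterior mode lies at the lower boundary of the support.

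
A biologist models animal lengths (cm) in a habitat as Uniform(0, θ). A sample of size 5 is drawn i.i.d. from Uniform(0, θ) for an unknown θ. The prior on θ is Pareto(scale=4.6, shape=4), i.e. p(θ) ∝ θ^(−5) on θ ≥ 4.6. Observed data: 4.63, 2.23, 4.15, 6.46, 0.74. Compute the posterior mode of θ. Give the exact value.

The Uniform(0, θ) likelihood is θ^(−n) for θ ≥ max(xᵢ), zero otherwise. Here max(xᵢ) = 6.46.
Posterior ∝ θ^(−5) · θ^(−5) = θ^(−10) on θ ≥ max(4.6, 6.46) = 6.46.
This density is strictly decreasing in θ, so the posterior mode lies at the lower boundary of the support.

θ̂_MAP = 6.46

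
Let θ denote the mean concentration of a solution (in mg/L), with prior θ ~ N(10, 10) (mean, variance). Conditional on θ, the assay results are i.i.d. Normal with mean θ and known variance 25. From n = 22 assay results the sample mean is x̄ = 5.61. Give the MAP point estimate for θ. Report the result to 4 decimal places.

n = 22, x̄ = 5.61.
For a Normal prior and Normal likelihood with known variance, the posterior is Normal; its mode equals its mean, the precision-weighted average.
Prior precision 1/σ₀² = 1/10 = 0.1; data precision n/σ² = 22/25 = 0.88.
θ̂ = (0.1·10 + 0.88·5.61) / (0.1 + 0.88) = 5.9368/0.98 = 7421/1225 ≈ 6.0580.

θ̂_MAP = 6.0580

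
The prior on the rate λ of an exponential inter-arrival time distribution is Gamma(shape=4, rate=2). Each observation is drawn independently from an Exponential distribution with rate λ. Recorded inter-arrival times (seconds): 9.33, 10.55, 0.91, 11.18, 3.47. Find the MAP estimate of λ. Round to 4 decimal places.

λ̂_MAP = 0.2137

The Exponential(rate=λ) likelihood is ∝ λ^n e^(−λΣtᵢ). Here n = 5 and Σtᵢ = 9.33 + 10.55 + 0.91 + 11.18 + 3.47 = 35.44.
Posterior ∝ λ^3e^(−2λ) · λ^5e^(−35.44λ) = λ^8e^(−37.44λ), i.e. Gamma(9, 37.44).
Mode = (a−1)/b = 8/37.44 ≈ 0.2137.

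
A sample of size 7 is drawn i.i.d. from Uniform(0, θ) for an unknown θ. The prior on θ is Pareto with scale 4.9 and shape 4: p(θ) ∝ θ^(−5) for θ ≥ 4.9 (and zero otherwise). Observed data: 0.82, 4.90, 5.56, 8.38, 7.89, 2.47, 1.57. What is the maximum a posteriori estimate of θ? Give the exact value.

The Uniform(0, θ) likelihood is θ^(−n) for θ ≥ max(xᵢ), zero otherwise. Here max(xᵢ) = 8.38.
Posterior ∝ θ^(−5) · θ^(−7) = θ^(−12) on θ ≥ max(4.9, 8.38) = 8.38.
This density is strictly decreasing in θ, so the posterior mode lies at the lower boundary of the support.

θ̂_MAP = 8.38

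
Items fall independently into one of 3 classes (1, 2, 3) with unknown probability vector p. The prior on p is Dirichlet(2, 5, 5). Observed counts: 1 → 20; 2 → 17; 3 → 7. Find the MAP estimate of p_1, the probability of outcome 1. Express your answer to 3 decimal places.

MAP estimate: 0.396

The posterior is Dirichlet(αᵢ + nᵢ) = Dirichlet(22, 22, 12).
For a Dirichlet(a₁,…,a_K) with all aᵢ > 1, the mode has j-th component (aⱼ − 1)/(Σaᵢ − K).
Here Σaᵢ = 56 and K = 3, so p_1 = (22 − 1)/(56 − 3) = 21/53 ≈ 0.396.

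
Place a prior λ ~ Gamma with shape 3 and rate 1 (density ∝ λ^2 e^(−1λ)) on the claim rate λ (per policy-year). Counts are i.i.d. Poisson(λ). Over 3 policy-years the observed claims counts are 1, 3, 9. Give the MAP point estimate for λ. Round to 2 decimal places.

λ̂_MAP = 3.75

Σxᵢ = 1+3+9 = 13, with n = 3.
Posterior ∝ λ^2e^(−1λ) · λ^13e^(−3λ) = λ^15e^(−4λ), i.e. Gamma(shape=16, rate=4).
The mode of a Gamma(a, b) with a ≥ 1 (shape–rate) is (a−1)/b = 15/4 ≈ 3.75.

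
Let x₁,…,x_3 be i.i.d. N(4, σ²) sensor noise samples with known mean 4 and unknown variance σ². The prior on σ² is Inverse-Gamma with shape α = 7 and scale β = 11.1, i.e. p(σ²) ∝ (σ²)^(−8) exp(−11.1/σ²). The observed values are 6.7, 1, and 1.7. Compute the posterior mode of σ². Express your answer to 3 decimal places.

Sum of squared deviations about the known mean: SS = (6.7−4)² + (1−4)² + (1.7−4)² = 21.58.
The Normal likelihood contributes (σ²)^(−n/2) exp(−SS/(2σ²)), so the posterior is Inverse-Gamma(α + n/2, β + SS/2) = Inverse-Gamma(8.5, 21.89).
The mode of Inverse-Gamma(a, b) is b/(a+1) = 21.89/9.5 ≈ 2.304.

σ̂²_MAP = 2.304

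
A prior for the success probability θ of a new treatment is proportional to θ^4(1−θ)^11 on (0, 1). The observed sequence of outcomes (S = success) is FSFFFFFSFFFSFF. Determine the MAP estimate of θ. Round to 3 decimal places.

θ̂_MAP = 0.241

The prior density ∝ θ^4(1−θ)^11 is the kernel of Beta(5, 12).
Data: 3 successes in 14 trials (from the sequence). The binomial likelihood contributes θ^3(1−θ)^11, so the posterior is Beta(5+3, 12+11) = Beta(8, 23).
For Beta(a, b) with a, b > 1 the mode is (a−1)/(a+b−2) = 7/29 ≈ 0.241.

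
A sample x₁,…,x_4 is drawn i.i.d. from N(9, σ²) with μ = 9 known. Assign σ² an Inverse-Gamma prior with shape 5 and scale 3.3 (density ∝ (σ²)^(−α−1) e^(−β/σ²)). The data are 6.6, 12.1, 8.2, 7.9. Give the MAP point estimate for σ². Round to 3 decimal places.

Sum of squared deviations about the known mean: SS = (6.6−9)² + (12.1−9)² + (8.2−9)² + (7.9−9)² = 17.22.
The Normal likelihood contributes (σ²)^(−n/2) exp(−SS/(2σ²)), so the posterior is Inverse-Gamma(α + n/2, β + SS/2) = Inverse-Gamma(7, 11.91).
The mode of Inverse-Gamma(a, b) is b/(a+1) = 11.91/8 ≈ 1.489.

σ̂²_MAP = 1.489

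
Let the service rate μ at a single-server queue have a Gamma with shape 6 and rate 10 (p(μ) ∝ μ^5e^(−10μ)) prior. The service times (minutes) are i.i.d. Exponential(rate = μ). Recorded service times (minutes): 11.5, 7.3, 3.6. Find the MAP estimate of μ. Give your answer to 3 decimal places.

The Exponential(rate=μ) likelihood is ∝ μ^n e^(−μΣtᵢ). Here n = 3 and Σtᵢ = 11.5 + 7.3 + 3.6 = 22.4.
Posterior ∝ μ^5e^(−10μ) · μ^3e^(−22.4μ) = μ^8e^(−32.4μ), i.e. Gamma(9, 32.4).
Mode = (a−1)/b = 8/32.4 ≈ 0.247.

μ̂_MAP = 0.247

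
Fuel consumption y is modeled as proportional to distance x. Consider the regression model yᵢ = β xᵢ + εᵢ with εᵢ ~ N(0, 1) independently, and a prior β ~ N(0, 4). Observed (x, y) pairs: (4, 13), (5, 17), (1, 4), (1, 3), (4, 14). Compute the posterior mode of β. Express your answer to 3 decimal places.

β̂_MAP = 3.376

log p(β | y) = −Σ(yᵢ − βxᵢ)²/(2·1) − β²/(2·4) + const.
Setting the derivative to zero: Σxᵢ(yᵢ − βxᵢ)/1 − β/4 = 0, so β = Σxᵢyᵢ / (Σxᵢ² + σ²/τ²).
Σxᵢyᵢ = 4·13 + 5·17 + 1·4 + 1·3 + 4·14 = 200; Σxᵢ² = 59; σ²/τ² = 0.25.
β̂_MAP = 200 / (59 + 0.25) = 200/59.25 ≈ 3.376.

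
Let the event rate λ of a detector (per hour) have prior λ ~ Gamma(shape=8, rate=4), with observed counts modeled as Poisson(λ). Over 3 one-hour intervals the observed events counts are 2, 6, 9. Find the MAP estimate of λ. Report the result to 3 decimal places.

Σxᵢ = 2+6+9 = 17, with n = 3.
Posterior ∝ λ^7e^(−4λ) · λ^17e^(−3λ) = λ^24e^(−7λ), i.e. Gamma(shape=25, rate=7).
The mode of a Gamma(a, b) with a ≥ 1 (shape–rate) is (a−1)/b = 24/7 ≈ 3.429.

λ̂_MAP = 3.429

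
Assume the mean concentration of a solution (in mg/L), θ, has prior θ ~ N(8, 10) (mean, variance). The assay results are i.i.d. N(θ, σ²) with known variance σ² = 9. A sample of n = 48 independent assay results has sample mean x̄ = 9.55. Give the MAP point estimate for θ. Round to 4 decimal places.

θ̂_MAP = 9.5215

n = 48, x̄ = 9.55.
For a Normal prior and Normal likelihood with known variance, the posterior is Normal; its mode equals its mean, the precision-weighted average.
Prior precision 1/σ₀² = 1/10 = 0.1; data precision n/σ² = 48/9 = 16/3.
θ̂ = (0.1·8 + (16/3)·9.55) / (0.1 + 16/3) = (776/15)/(163/30) = 1552/163 ≈ 9.5215.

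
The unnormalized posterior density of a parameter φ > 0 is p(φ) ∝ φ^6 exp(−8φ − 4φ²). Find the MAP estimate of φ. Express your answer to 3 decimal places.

ℓ'(φ) = 6/φ − 8 − 8φ. Setting this to zero and multiplying by φ: 8φ² + 8φ − 6 = 0.
φ = (−8 + √(8² + 4·8·6)) / (2·8) = (−8 + √256) / 16 = (−8 + 16)/16 = 1/2.
ℓ''(φ) = −6/φ² − 8 < 0, confirming a maximum.

φ̂_MAP = 0.500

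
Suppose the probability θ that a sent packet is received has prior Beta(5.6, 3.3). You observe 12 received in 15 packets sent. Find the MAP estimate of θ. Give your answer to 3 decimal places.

θ̂_MAP = 0.758

Prior: Beta(5.6, 3.3).
Data: 12 successes in 15 trials. The binomial likelihood contributes θ^12(1−θ)^3, so the posterior is Beta(5.6+12, 3.3+3) = Beta(17.6, 6.3).
For Beta(a, b) with a, b > 1 the mode is (a−1)/(a+b−2) = 16.6/21.9 ≈ 0.758.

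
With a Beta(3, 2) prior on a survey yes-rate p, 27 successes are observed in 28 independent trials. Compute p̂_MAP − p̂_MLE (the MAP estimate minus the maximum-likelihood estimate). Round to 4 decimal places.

MAP − MLE = -0.0288

Posterior is Beta(30, 3); MAP = (30−1)/(33−2) = 29/31 ≈ 0.93548.
MLE ignores the prior: p̂_MLE = k/n = 27/28 ≈ 0.96429.
Difference = 29/31 − 27/28 = -25/868 ≈ -0.0288.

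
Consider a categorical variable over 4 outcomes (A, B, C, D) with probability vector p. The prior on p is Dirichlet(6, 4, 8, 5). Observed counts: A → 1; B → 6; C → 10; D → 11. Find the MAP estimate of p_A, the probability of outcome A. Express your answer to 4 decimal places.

The posterior is Dirichlet(αᵢ + nᵢ) = Dirichlet(7, 10, 18, 16).
For a Dirichlet(a₁,…,a_K) with all aᵢ > 1, the mode has j-th component (aⱼ − 1)/(Σaᵢ − K).
Here Σaᵢ = 51 and K = 4, so p_A = (7 − 1)/(51 − 4) = 6/47 ≈ 0.1277.

MAP estimate of p_A = 0.1277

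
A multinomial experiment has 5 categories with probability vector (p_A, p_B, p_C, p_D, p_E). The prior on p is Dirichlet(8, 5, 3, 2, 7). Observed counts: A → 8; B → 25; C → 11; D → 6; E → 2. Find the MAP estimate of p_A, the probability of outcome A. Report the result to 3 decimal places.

MAP estimate of p_A = 0.208

The posterior is Dirichlet(αᵢ + nᵢ) = Dirichlet(16, 30, 14, 8, 9).
For a Dirichlet(a₁,…,a_K) with all aᵢ > 1, the mode has j-th component (aⱼ − 1)/(Σaᵢ − K).
Here Σaᵢ = 77 and K = 5, so p_A = (16 − 1)/(77 − 5) = 15/72 ≈ 0.208.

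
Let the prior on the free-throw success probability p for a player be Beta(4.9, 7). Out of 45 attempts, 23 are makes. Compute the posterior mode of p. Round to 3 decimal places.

Prior: Beta(4.9, 7).
Data: 23 successes in 45 trials. The binomial likelihood contributes p^23(1−p)^22, so the posterior is Beta(4.9+23, 7+22) = Beta(27.9, 29).
For Beta(a, b) with a, b > 1 the mode is (a−1)/(a+b−2) = 26.9/54.9 ≈ 0.490.

p̂_MAP = 0.490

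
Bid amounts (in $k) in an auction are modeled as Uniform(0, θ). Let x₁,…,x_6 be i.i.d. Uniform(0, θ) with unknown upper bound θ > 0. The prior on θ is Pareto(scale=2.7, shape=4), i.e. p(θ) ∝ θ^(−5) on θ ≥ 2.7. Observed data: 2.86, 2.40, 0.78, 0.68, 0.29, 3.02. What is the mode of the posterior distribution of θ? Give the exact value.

The Uniform(0, θ) likelihood is θ^(−n) for θ ≥ max(xᵢ), zero otherwise. Here max(xᵢ) = 3.02.
Posterior ∝ θ^(−5) · θ^(−6) = θ^(−11) on θ ≥ max(2.7, 3.02) = 3.02.
This density is strictly decreasing in θ, so the posterior mode lies at the lower boundary of the support.

θ̂_MAP = 3.02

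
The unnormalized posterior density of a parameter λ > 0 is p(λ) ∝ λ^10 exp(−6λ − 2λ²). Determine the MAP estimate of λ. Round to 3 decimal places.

λ̂_MAP = 1.000

ℓ'(λ) = 10/λ − 6 − 4λ. Setting this to zero and multiplying by λ: 4λ² + 6λ − 10 = 0.
λ = (−6 + √(6² + 4·4·10)) / (2·4) = (−6 + √196) / 8 = (−6 + 14)/8 = 1.
ℓ''(λ) = −10/λ² − 4 < 0, confirming a maximum.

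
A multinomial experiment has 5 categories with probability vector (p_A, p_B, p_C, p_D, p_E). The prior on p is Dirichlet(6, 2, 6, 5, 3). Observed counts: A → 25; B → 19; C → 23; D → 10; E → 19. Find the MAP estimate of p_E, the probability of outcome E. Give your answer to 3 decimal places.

MAP estimate of p_E = 0.186

The posterior is Dirichlet(αᵢ + nᵢ) = Dirichlet(31, 21, 29, 15, 22).
For a Dirichlet(a₁,…,a_K) with all aᵢ > 1, the mode has j-th component (aⱼ − 1)/(Σaᵢ − K).
Here Σaᵢ = 118 and K = 5, so p_E = (22 − 1)/(118 − 5) = 21/113 ≈ 0.186.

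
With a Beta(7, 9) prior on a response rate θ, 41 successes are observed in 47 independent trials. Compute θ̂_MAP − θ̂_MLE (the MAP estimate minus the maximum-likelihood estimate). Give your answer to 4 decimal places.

Posterior is Beta(48, 15); MAP = (48−1)/(63−2) = 47/61 ≈ 0.77049.
MLE ignores the prior: θ̂_MLE = k/n = 41/47 ≈ 0.87234.
Difference = 47/61 − 41/47 = -292/2867 ≈ -0.1018.

MAP − MLE = -0.1018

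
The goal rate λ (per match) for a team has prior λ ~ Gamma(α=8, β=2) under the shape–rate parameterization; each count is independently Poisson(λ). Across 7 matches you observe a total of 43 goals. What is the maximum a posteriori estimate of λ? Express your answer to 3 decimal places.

Σxᵢ = 43, n = 7.
Posterior ∝ λ^7e^(−2λ) · λ^43e^(−7λ) = λ^50e^(−9λ), i.e. Gamma(shape=51, rate=9).
The mode of a Gamma(a, b) with a ≥ 1 (shape–rate) is (a−1)/b = 50/9 ≈ 5.556.

λ̂_MAP = 5.556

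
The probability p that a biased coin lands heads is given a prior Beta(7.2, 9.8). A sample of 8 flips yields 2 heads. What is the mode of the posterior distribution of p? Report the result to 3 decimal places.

p̂_MAP = 0.357

Prior: Beta(7.2, 9.8).
Data: 2 successes in 8 trials. The binomial likelihood contributes p^2(1−p)^6, so the posterior is Beta(7.2+2, 9.8+6) = Beta(9.2, 15.8).
For Beta(a, b) with a, b > 1 the mode is (a−1)/(a+b−2) = 8.2/23 ≈ 0.357.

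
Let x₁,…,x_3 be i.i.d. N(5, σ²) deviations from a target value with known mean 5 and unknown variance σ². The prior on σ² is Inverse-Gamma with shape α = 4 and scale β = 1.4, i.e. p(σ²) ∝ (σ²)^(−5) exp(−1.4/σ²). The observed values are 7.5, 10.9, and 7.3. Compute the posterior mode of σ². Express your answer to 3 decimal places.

Sum of squared deviations about the known mean: SS = (7.5−5)² + (10.9−5)² + (7.3−5)² = 46.35.
The Normal likelihood contributes (σ²)^(−n/2) exp(−SS/(2σ²)), so the posterior is Inverse-Gamma(α + n/2, β + SS/2) = Inverse-Gamma(5.5, 24.575).
The mode of Inverse-Gamma(a, b) is b/(a+1) = 24.575/6.5 ≈ 3.781.

σ̂²_MAP = 3.781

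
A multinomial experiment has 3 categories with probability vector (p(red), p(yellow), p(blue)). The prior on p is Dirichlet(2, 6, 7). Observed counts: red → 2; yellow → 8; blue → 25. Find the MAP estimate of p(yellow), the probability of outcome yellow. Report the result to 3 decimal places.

MAP estimate of p(yellow) = 0.277

The posterior is Dirichlet(αᵢ + nᵢ) = Dirichlet(4, 14, 32).
For a Dirichlet(a₁,…,a_K) with all aᵢ > 1, the mode has j-th component (aⱼ − 1)/(Σaᵢ − K).
Here Σaᵢ = 50 and K = 3, so p(yellow) = (14 − 1)/(50 − 3) = 13/47 ≈ 0.277.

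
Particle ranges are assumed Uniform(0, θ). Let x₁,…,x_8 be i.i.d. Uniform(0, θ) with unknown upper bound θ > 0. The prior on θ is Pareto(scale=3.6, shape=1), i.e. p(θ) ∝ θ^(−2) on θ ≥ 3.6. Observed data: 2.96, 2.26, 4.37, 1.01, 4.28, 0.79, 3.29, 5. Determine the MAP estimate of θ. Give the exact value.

The Uniform(0, θ) likelihood is θ^(−n) for θ ≥ max(xᵢ), zero otherwise. Here max(xᵢ) = 5.
Posterior ∝ θ^(−2) · θ^(−8) = θ^(−10) on θ ≥ max(3.6, 5) = 5.
This density is strictly decreasing in θ, so the posterior mode lies at the lower boundary of the support.

θ̂_MAP = 5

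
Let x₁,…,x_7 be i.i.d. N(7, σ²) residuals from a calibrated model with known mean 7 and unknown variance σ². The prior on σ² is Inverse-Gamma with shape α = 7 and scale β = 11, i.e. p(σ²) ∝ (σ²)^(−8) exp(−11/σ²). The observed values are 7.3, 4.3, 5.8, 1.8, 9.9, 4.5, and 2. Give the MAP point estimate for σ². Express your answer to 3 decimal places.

σ̂²_MAP = 4.240

Sum of squared deviations about the known mean: SS = (7.3−7)² + (4.3−7)² + (5.8−7)² + (1.8−7)² + (9.9−7)² + (4.5−7)² + (2−7)² = 75.52.
The Normal likelihood contributes (σ²)^(−n/2) exp(−SS/(2σ²)), so the posterior is Inverse-Gamma(α + n/2, β + SS/2) = Inverse-Gamma(10.5, 48.76).
The mode of Inverse-Gamma(a, b) is b/(a+1) = 48.76/11.5 ≈ 4.240.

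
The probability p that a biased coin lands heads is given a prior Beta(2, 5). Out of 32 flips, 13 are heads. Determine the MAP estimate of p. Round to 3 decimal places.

Prior: Beta(2, 5).
Data: 13 successes in 32 trials. The binomial likelihood contributes p^13(1−p)^19, so the posterior is Beta(2+13, 5+19) = Beta(15, 24).
For Beta(a, b) with a, b > 1 the mode is (a−1)/(a+b−2) = 14/37 ≈ 0.378.

p̂_MAP = 0.378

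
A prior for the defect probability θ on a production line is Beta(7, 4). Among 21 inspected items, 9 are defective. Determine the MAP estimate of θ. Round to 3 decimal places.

Prior: Beta(7, 4).
Data: 9 successes in 21 trials. The binomial likelihood contributes θ^9(1−θ)^12, so the posterior is Beta(7+9, 4+12) = Beta(16, 16).
For Beta(a, b) with a, b > 1 the mode is (a−1)/(a+b−2) = 15/30 ≈ 0.500.

θ̂_MAP = 0.500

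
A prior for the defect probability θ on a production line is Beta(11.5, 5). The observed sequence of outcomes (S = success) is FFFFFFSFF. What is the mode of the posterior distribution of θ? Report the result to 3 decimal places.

θ̂_MAP = 0.489

Prior: Beta(11.5, 5).
Data: 1 success in 9 trials (from the sequence). The binomial likelihood contributes θ(1−θ)^8, so the posterior is Beta(11.5+1, 5+8) = Beta(12.5, 13).
For Beta(a, b) with a, b > 1 the mode is (a−1)/(a+b−2) = 11.5/23.5 ≈ 0.489.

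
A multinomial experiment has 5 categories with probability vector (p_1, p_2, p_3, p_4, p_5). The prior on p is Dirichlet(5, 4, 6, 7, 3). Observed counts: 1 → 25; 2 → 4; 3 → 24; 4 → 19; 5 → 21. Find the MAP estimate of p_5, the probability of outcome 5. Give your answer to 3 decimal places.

MAP estimate: 0.204

The posterior is Dirichlet(αᵢ + nᵢ) = Dirichlet(30, 8, 30, 26, 24).
For a Dirichlet(a₁,…,a_K) with all aᵢ > 1, the mode has j-th component (aⱼ − 1)/(Σaᵢ − K).
Here Σaᵢ = 118 and K = 5, so p_5 = (24 − 1)/(118 − 5) = 23/113 ≈ 0.204.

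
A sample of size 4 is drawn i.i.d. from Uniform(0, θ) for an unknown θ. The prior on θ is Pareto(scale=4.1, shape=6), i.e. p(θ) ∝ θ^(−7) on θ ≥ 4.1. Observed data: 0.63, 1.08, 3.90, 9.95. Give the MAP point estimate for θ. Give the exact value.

θ̂_MAP = 9.95

The Uniform(0, θ) likelihood is θ^(−n) for θ ≥ max(xᵢ), zero otherwise. Here max(xᵢ) = 9.95.
Posterior ∝ θ^(−7) · θ^(−4) = θ^(−11) on θ ≥ max(4.1, 9.95) = 9.95.
This density is strictly decreasing in θ, so the posterior mode lies at the lower boundary of the support.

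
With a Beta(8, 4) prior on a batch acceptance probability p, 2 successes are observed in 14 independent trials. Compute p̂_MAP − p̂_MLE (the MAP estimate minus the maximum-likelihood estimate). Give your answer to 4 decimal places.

MAP − MLE = 0.2321

Posterior is Beta(10, 16); MAP = (10−1)/(26−2) = 9/24 ≈ 0.37500.
MLE ignores the prior: p̂_MLE = k/n = 2/14 ≈ 0.14286.
Difference = 9/24 − 2/14 = 13/56 ≈ 0.2321.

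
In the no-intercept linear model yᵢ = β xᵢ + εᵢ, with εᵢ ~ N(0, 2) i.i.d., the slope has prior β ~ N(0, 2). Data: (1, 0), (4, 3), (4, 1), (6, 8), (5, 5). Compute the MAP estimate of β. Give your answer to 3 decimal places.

log p(β | y) = −Σ(yᵢ − βxᵢ)²/(2·2) − β²/(2·2) + const.
Setting the derivative to zero: Σxᵢ(yᵢ − βxᵢ)/2 − β/2 = 0, so β = Σxᵢyᵢ / (Σxᵢ² + σ²/τ²).
Σxᵢyᵢ = 1·0 + 4·3 + 4·1 + 6·8 + 5·5 = 89; Σxᵢ² = 94; σ²/τ² = 1.
β̂_MAP = 89 / (94 + 1) = 89/95 ≈ 0.937.

β̂_MAP = 0.937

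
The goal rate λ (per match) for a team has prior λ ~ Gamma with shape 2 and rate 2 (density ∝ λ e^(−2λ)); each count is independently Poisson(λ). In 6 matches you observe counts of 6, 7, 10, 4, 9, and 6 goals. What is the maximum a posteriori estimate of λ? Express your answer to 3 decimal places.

Σxᵢ = 6+7+10+4+9+6 = 42, with n = 6.
Posterior ∝ λe^(−2λ) · λ^42e^(−6λ) = λ^43e^(−8λ), i.e. Gamma(shape=44, rate=8).
The mode of a Gamma(a, b) with a ≥ 1 (shape–rate) is (a−1)/b = 43/8 ≈ 5.375.

λ̂_MAP = 5.375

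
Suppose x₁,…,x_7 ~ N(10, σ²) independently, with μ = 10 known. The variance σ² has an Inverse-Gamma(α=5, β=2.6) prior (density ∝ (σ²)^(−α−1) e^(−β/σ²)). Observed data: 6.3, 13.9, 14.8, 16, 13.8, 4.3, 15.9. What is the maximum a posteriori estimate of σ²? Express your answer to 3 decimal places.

Sum of squared deviations about the known mean: SS = (6.3−10)² + (13.9−10)² + (14.8−10)² + (16−10)² + (13.8−10)² + (4.3−10)² + (15.9−10)² = 169.68.
The Normal likelihood contributes (σ²)^(−n/2) exp(−SS/(2σ²)), so the posterior is Inverse-Gamma(α + n/2, β + SS/2) = Inverse-Gamma(8.5, 87.44).
The mode of Inverse-Gamma(a, b) is b/(a+1) = 87.44/9.5 ≈ 9.204.

σ̂²_MAP = 9.204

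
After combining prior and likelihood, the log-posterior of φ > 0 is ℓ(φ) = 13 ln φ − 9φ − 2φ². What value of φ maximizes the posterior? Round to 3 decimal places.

ℓ'(φ) = 13/φ − 9 − 4φ. Setting this to zero and multiplying by φ: 4φ² + 9φ − 13 = 0.
φ = (−9 + √(9² + 4·4·13)) / (2·4) = (−9 + √289) / 8 = (−9 + 17)/8 = 1.
ℓ''(φ) = −13/φ² − 4 < 0, confirming a maximum.

φ̂_MAP = 1.000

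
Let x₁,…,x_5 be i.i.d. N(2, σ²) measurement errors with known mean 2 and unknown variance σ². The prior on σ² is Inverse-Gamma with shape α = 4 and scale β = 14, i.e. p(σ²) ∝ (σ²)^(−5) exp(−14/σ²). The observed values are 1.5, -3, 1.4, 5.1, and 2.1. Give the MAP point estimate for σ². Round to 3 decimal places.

σ̂²_MAP = 4.215

Sum of squared deviations about the known mean: SS = (1.5−2)² + (-3−2)² + (1.4−2)² + (5.1−2)² + (2.1−2)² = 35.23.
The Normal likelihood contributes (σ²)^(−n/2) exp(−SS/(2σ²)), so the posterior is Inverse-Gamma(α + n/2, β + SS/2) = Inverse-Gamma(6.5, 31.615).
The mode of Inverse-Gamma(a, b) is b/(a+1) = 31.615/7.5 ≈ 4.215.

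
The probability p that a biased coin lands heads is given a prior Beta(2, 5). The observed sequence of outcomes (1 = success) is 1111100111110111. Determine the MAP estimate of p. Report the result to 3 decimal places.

p̂_MAP = 0.667

Prior: Beta(2, 5).
Data: 13 successes in 16 trials (from the sequence). The binomial likelihood contributes p^13(1−p)^3, so the posterior is Beta(2+13, 5+3) = Beta(15, 8).
For Beta(a, b) with a, b > 1 the mode is (a−1)/(a+b−2) = 14/21 ≈ 0.667.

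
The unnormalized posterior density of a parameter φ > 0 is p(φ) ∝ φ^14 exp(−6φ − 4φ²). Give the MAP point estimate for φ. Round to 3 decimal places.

φ̂_MAP = 1.000

ℓ'(φ) = 14/φ − 6 − 8φ. Setting this to zero and multiplying by φ: 8φ² + 6φ − 14 = 0.
φ = (−6 + √(6² + 4·8·14)) / (2·8) = (−6 + √484) / 16 = (−6 + 22)/16 = 1.
ℓ''(φ) = −14/φ² − 8 < 0, confirming a maximum.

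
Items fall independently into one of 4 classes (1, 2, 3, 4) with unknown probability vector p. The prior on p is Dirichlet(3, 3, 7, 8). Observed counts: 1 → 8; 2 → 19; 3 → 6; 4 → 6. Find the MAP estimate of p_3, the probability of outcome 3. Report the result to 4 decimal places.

MAP estimate: 0.2143

The posterior is Dirichlet(αᵢ + nᵢ) = Dirichlet(11, 22, 13, 14).
For a Dirichlet(a₁,…,a_K) with all aᵢ > 1, the mode has j-th component (aⱼ − 1)/(Σaᵢ − K).
Here Σaᵢ = 60 and K = 4, so p_3 = (13 − 1)/(60 − 4) = 12/56 ≈ 0.2143.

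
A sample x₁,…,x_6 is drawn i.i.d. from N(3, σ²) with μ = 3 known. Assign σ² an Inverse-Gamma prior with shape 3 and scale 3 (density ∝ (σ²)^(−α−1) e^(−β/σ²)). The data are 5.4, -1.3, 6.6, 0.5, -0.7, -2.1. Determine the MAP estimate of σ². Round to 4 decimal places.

σ̂²_MAP = 6.3686

Sum of squared deviations about the known mean: SS = (5.4−3)² + (-1.3−3)² + (6.6−3)² + (0.5−3)² + (-0.7−3)² + (-2.1−3)² = 83.16.
The Normal likelihood contributes (σ²)^(−n/2) exp(−SS/(2σ²)), so the posterior is Inverse-Gamma(α + n/2, β + SS/2) = Inverse-Gamma(6, 44.58).
The mode of Inverse-Gamma(a, b) is b/(a+1) = 44.58/7 ≈ 6.3686.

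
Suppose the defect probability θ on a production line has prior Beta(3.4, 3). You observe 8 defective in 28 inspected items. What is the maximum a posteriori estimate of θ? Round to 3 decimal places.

Prior: Beta(3.4, 3).
Data: 8 successes in 28 trials. The binomial likelihood contributes θ^8(1−θ)^20, so the posterior is Beta(3.4+8, 3+20) = Beta(11.4, 23).
For Beta(a, b) with a, b > 1 the mode is (a−1)/(a+b−2) = 10.4/32.4 ≈ 0.321.

θ̂_MAP = 0.321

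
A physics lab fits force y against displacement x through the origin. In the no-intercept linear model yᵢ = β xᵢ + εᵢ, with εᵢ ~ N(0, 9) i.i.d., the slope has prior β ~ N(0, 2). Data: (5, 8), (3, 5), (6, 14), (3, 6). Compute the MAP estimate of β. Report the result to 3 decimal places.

log p(β | y) = −Σ(yᵢ − βxᵢ)²/(2·9) − β²/(2·2) + const.
Setting the derivative to zero: Σxᵢ(yᵢ − βxᵢ)/9 − β/2 = 0, so β = Σxᵢyᵢ / (Σxᵢ² + σ²/τ²).
Σxᵢyᵢ = 5·8 + 3·5 + 6·14 + 3·6 = 157; Σxᵢ² = 79; σ²/τ² = 4.5.
β̂_MAP = 157 / (79 + 4.5) = 157/83.5 ≈ 1.880.

β̂_MAP = 1.880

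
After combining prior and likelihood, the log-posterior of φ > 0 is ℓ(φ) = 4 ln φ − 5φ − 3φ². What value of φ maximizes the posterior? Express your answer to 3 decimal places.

φ̂_MAP = 0.500

ℓ'(φ) = 4/φ − 5 − 6φ. Setting this to zero and multiplying by φ: 6φ² + 5φ − 4 = 0.
φ = (−5 + √(5² + 4·6·4)) / (2·6) = (−5 + √121) / 12 = (−5 + 11)/12 = 1/2.
ℓ''(φ) = −4/φ² − 6 < 0, confirming a maximum.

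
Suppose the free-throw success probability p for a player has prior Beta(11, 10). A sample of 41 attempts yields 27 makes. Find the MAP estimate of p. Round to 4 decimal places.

Prior: Beta(11, 10).
Data: 27 successes in 41 trials. The binomial likelihood contributes p^27(1−p)^14, so the posterior is Beta(11+27, 10+14) = Beta(38, 24).
For Beta(a, b) with a, b > 1 the mode is (a−1)/(a+b−2) = 37/60 ≈ 0.6167.

p̂_MAP = 0.6167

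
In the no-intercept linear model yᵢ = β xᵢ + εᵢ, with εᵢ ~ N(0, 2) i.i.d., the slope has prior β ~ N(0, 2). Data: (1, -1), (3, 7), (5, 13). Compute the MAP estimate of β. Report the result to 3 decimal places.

β̂_MAP = 2.361

log p(β | y) = −Σ(yᵢ − βxᵢ)²/(2·2) − β²/(2·2) + const.
Setting the derivative to zero: Σxᵢ(yᵢ − βxᵢ)/2 − β/2 = 0, so β = Σxᵢyᵢ / (Σxᵢ² + σ²/τ²).
Σxᵢyᵢ = 1·(-1) + 3·7 + 5·13 = 85; Σxᵢ² = 35; σ²/τ² = 1.
β̂_MAP = 85 / (35 + 1) = 85/36 ≈ 2.361.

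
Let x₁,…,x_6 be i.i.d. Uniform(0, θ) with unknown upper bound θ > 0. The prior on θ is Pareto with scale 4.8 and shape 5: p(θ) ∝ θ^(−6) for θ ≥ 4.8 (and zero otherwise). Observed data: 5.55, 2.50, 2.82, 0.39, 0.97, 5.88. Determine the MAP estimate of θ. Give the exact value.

The Uniform(0, θ) likelihood is θ^(−n) for θ ≥ max(xᵢ), zero otherwise. Here max(xᵢ) = 5.88.
Posterior ∝ θ^(−6) · θ^(−6) = θ^(−12) on θ ≥ max(4.8, 5.88) = 5.88.
This density is strictly decreasing in θ, so the posterior mode lies at the lower boundary of the support.

θ̂_MAP = 5.88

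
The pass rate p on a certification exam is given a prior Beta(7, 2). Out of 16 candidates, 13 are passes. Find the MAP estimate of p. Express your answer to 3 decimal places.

Prior: Beta(7, 2).
Data: 13 successes in 16 trials. The binomial likelihood contributes p^13(1−p)^3, so the posterior is Beta(7+13, 2+3) = Beta(20, 5).
For Beta(a, b) with a, b > 1 the mode is (a−1)/(a+b−2) = 19/23 ≈ 0.826.

p̂_MAP = 0.826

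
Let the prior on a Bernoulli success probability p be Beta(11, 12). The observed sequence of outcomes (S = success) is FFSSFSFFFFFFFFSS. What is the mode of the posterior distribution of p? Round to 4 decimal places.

p̂_MAP = 0.4054

Prior: Beta(11, 12).
Data: 5 successes in 16 trials (from the sequence). The binomial likelihood contributes p^5(1−p)^11, so the posterior is Beta(11+5, 12+11) = Beta(16, 23).
For Beta(a, b) with a, b > 1 the mode is (a−1)/(a+b−2) = 15/37 ≈ 0.4054.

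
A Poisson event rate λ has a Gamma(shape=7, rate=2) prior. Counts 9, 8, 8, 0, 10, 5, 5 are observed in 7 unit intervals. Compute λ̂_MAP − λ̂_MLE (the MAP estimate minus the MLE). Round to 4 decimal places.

MAP − MLE = -0.7619

Σxᵢ = 45. Posterior is Gamma(52, 9); MAP = (52−1)/9 = 51/9 ≈ 5.66667.
MLE = x̄ = 45/7 ≈ 6.42857.
Difference = 51/9 − 45/7 = -16/21 ≈ -0.7619.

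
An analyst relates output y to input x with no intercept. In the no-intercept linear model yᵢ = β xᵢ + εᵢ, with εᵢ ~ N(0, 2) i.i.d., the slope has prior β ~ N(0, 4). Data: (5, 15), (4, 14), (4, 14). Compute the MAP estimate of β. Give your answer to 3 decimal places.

β̂_MAP = 3.252

log p(β | y) = −Σ(yᵢ − βxᵢ)²/(2·2) − β²/(2·4) + const.
Setting the derivative to zero: Σxᵢ(yᵢ − βxᵢ)/2 − β/4 = 0, so β = Σxᵢyᵢ / (Σxᵢ² + σ²/τ²).
Σxᵢyᵢ = 5·15 + 4·14 + 4·14 = 187; Σxᵢ² = 57; σ²/τ² = 0.5.
β̂_MAP = 187 / (57 + 0.5) = 187/57.5 ≈ 3.252.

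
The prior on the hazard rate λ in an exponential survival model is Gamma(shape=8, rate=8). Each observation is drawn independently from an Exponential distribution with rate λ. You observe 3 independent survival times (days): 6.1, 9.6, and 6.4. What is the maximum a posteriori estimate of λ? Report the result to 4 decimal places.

λ̂_MAP = 0.3322

The Exponential(rate=λ) likelihood is ∝ λ^n e^(−λΣtᵢ). Here n = 3 and Σtᵢ = 6.1 + 9.6 + 6.4 = 22.1.
Posterior ∝ λ^7e^(−8λ) · λ^3e^(−22.1λ) = λ^10e^(−30.1λ), i.e. Gamma(11, 30.1).
Mode = (a−1)/b = 10/30.1 ≈ 0.3322.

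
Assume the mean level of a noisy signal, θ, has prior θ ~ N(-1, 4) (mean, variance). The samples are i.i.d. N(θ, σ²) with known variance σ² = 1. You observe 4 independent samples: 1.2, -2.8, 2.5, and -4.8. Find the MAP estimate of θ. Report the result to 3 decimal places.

θ̂_MAP = -0.976

n = 4; x̄ = (1.2 + (-2.8) + 2.5 + (-4.8))/4 = -3.9/4 = -0.975.
For a Normal prior and Normal likelihood with known variance, the posterior is Normal; its mode equals its mean, the precision-weighted average.
Prior precision 1/σ₀² = 1/4 = 0.25; data precision n/σ² = 4/1 = 4.
θ̂ = (0.25·(-1) + 4·(-0.975)) / (0.25 + 4) = (-4.15)/4.25 = -83/85 ≈ -0.976.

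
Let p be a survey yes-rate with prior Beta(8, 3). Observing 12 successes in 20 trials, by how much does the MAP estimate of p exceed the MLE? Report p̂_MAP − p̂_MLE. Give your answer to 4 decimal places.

MAP − MLE = 0.0552

Posterior is Beta(20, 11); MAP = (20−1)/(31−2) = 19/29 ≈ 0.65517.
MLE ignores the prior: p̂_MLE = k/n = 12/20 ≈ 0.60000.
Difference = 19/29 − 12/20 = 8/145 ≈ 0.0552.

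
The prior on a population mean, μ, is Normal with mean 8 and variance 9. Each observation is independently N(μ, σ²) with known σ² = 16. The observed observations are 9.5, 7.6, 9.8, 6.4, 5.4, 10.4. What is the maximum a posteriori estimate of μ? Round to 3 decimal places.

n = 6; x̄ = (9.5 + 7.6 + 9.8 + 6.4 + 5.4 + 10.4)/6 = 49.1/6 = 491/60 ≈ 8.1833.
For a Normal prior and Normal likelihood with known variance, the posterior is Normal; its mode equals its mean, the precision-weighted average.
Prior precision 1/σ₀² = 1/9; data precision n/σ² = 6/16 = 0.375.
μ̂ = ((1/9)·8 + 0.375·(491/60)) / (1/9 + 0.375) = (5699/1440)/(35/72) = 5699/700 ≈ 8.141.

μ̂_MAP = 8.141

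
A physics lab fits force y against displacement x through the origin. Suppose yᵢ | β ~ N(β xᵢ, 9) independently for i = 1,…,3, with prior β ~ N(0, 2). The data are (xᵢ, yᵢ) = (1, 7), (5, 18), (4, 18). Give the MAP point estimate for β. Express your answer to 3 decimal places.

log p(β | y) = −Σ(yᵢ − βxᵢ)²/(2·9) − β²/(2·2) + const.
Setting the derivative to zero: Σxᵢ(yᵢ − βxᵢ)/9 − β/2 = 0, so β = Σxᵢyᵢ / (Σxᵢ² + σ²/τ²).
Σxᵢyᵢ = 1·7 + 5·18 + 4·18 = 169; Σxᵢ² = 42; σ²/τ² = 4.5.
β̂_MAP = 169 / (42 + 4.5) = 169/46.5 ≈ 3.634.

β̂_MAP = 3.634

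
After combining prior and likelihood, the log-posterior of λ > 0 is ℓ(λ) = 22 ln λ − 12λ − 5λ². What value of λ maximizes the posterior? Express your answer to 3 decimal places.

ℓ'(λ) = 22/λ − 12 − 10λ. Setting this to zero and multiplying by λ: 10λ² + 12λ − 22 = 0.
λ = (−12 + √(12² + 4·10·22)) / (2·10) = (−12 + √1024) / 20 = (−12 + 32)/20 = 1.
ℓ''(λ) = −22/λ² − 10 < 0, confirming a maximum.

λ̂_MAP = 1.000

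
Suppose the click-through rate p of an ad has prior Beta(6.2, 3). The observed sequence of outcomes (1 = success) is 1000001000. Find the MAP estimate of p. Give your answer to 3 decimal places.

p̂_MAP = 0.419

Prior: Beta(6.2, 3).
Data: 2 successes in 10 trials (from the sequence). The binomial likelihood contributes p^2(1−p)^8, so the posterior is Beta(6.2+2, 3+8) = Beta(8.2, 11).
For Beta(a, b) with a, b > 1 the mode is (a−1)/(a+b−2) = 7.2/17.2 ≈ 0.419.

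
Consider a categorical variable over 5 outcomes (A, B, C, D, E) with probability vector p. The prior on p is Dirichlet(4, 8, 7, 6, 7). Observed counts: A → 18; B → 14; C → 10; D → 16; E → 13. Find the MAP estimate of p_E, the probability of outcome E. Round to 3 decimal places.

The posterior is Dirichlet(αᵢ + nᵢ) = Dirichlet(22, 22, 17, 22, 20).
For a Dirichlet(a₁,…,a_K) with all aᵢ > 1, the mode has j-th component (aⱼ − 1)/(Σaᵢ − K).
Here Σaᵢ = 103 and K = 5, so p_E = (20 − 1)/(103 − 5) = 19/98 ≈ 0.194.

MAP estimate of p_E = 0.194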